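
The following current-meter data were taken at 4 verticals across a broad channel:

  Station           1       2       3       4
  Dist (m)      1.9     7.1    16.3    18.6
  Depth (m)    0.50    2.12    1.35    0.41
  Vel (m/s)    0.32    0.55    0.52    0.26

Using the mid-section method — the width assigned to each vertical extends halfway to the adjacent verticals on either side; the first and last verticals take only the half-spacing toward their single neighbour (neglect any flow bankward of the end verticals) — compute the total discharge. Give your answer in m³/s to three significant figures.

w_1 = (7.1 − 1.9)/2 = 2.6 m; q_1 = 0.32 × 0.50 × 2.6 = 0.4160 m³/s
w_2 = (16.3 − 1.9)/2 = 7.2 m; q_2 = 0.55 × 2.12 × 7.2 = 8.395 m³/s
w_3 = (18.6 − 7.1)/2 = 5.75 m; q_3 = 0.52 × 1.35 × 5.75 = 4.037 m³/s
w_4 = (18.6 − 16.3)/2 = 1.15 m; q_4 = 0.26 × 0.41 × 1.15 = 0.1226 m³/s
Q = Σ qᵢ = 12.97 m³/s

13.0 m³/s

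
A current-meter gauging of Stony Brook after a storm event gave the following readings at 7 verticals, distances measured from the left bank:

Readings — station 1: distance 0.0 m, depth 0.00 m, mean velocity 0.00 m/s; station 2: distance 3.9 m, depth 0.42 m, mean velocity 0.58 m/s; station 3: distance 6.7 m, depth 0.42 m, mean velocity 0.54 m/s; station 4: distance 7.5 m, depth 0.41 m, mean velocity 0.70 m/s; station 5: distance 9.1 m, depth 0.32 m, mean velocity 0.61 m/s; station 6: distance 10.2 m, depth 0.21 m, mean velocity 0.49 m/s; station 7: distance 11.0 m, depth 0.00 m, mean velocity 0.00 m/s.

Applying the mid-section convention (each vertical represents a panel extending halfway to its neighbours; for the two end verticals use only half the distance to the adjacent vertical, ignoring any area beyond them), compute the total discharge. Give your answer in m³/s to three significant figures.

w_2 = (6.7 − 0.0)/2 = 3.35 m; q_2 = 0.58 × 0.42 × 3.35 = 0.8161 m³/s
w_3 = (7.5 − 3.9)/2 = 1.8 m; q_3 = 0.54 × 0.42 × 1.8 = 0.4082 m³/s
w_4 = (9.1 − 6.7)/2 = 1.2 m; q_4 = 0.70 × 0.41 × 1.2 = 0.3444 m³/s
w_5 = (10.2 − 7.5)/2 = 1.35 m; q_5 = 0.61 × 0.32 × 1.35 = 0.2635 m³/s
w_6 = (11.0 − 9.1)/2 = 0.95 m; q_6 = 0.49 × 0.21 × 0.95 = 0.09776 m³/s
Stations 1, 7 contribute zero (depth or velocity is 0).
Q = Σ qᵢ = 1.930 m³/s

1.93 m³/s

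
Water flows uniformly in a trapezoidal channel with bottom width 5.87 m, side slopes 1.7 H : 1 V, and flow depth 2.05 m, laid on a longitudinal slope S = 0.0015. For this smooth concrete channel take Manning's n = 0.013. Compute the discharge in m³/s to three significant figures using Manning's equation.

A = (b + z·y)·y = (5.87 + 1.7×2.05)×2.05 = 19.18 m²
P = b + 2y√(1+z²) = 5.87 + 2×2.05×√(1+1.7²) = 13.96 m
R = A/P = 19.18/13.96 = 1.374 m
Q = (1/n)·A·R^(2/3)·S^(1/2) = (1/0.013) × 19.18 × 1.374^(2/3) × 0.0015^(1/2) = 70.62 m³/s

70.6 m³/s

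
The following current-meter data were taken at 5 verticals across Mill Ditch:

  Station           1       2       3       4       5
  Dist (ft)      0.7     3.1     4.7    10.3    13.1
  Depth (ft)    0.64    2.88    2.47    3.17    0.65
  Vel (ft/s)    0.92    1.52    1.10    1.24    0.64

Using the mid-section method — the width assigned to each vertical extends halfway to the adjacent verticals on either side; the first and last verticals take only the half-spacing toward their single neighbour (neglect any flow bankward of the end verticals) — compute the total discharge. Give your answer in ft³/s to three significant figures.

w_1 = (3.1 − 0.7)/2 = 1.2 ft; q_1 = 0.92 × 0.64 × 1.2 = 0.7066 ft³/s
w_2 = (4.7 − 0.7)/2 = 2 ft; q_2 = 1.52 × 2.88 × 2 = 8.755 ft³/s
w_3 = (10.3 − 3.1)/2 = 3.6 ft; q_3 = 1.10 × 2.47 × 3.6 = 9.781 ft³/s
w_4 = (13.1 − 4.7)/2 = 4.2 ft; q_4 = 1.24 × 3.17 × 4.2 = 16.51 ft³/s
w_5 = (13.1 − 10.3)/2 = 1.4 ft; q_5 = 0.64 × 0.65 × 1.4 = 0.5824 ft³/s
Q = Σ qᵢ = 36.33 ft³/s

36.3 ft³/s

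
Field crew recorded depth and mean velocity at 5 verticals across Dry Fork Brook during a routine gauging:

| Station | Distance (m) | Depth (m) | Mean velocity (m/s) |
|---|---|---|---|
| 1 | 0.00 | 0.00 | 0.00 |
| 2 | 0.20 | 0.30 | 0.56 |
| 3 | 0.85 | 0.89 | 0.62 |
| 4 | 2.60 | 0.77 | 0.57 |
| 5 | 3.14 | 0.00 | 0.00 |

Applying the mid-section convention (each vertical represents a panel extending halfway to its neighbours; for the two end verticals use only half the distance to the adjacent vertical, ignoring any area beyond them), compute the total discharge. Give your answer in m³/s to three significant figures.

w_2 = (0.85 − 0.00)/2 = 0.425 m; q_2 = 0.56 × 0.30 × 0.425 = 0.07140 m³/s
w_3 = (2.60 − 0.20)/2 = 1.2 m; q_3 = 0.62 × 0.89 × 1.2 = 0.6622 m³/s
w_4 = (3.14 − 0.85)/2 = 1.145 m; q_4 = 0.57 × 0.77 × 1.145 = 0.5025 m³/s
Stations 1, 5 contribute zero (depth or velocity is 0).
Q = Σ qᵢ = 1.236 m³/s

1.24 m³/s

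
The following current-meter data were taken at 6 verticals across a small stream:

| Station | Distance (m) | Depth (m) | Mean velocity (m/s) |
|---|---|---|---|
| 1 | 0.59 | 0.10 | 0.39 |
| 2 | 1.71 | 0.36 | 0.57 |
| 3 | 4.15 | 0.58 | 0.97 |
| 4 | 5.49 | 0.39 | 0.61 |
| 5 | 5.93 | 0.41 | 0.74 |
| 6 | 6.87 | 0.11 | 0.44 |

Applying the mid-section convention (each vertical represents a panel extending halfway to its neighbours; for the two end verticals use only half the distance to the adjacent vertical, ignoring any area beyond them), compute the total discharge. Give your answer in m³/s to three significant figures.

w_1 = (1.71 − 0.59)/2 = 0.56 m; q_1 = 0.39 × 0.10 × 0.56 = 0.02184 m³/s
w_2 = (4.15 − 0.59)/2 = 1.78 m; q_2 = 0.57 × 0.36 × 1.78 = 0.3653 m³/s
w_3 = (5.49 − 1.71)/2 = 1.89 m; q_3 = 0.97 × 0.58 × 1.89 = 1.063 m³/s
w_4 = (5.93 − 4.15)/2 = 0.89 m; q_4 = 0.61 × 0.39 × 0.89 = 0.2117 m³/s
w_5 = (6.87 − 5.49)/2 = 0.69 m; q_5 = 0.74 × 0.41 × 0.69 = 0.2093 m³/s
w_6 = (6.87 − 5.93)/2 = 0.47 m; q_6 = 0.44 × 0.11 × 0.47 = 0.02275 m³/s
Q = Σ qᵢ = 1.894 m³/s

1.89 m³/s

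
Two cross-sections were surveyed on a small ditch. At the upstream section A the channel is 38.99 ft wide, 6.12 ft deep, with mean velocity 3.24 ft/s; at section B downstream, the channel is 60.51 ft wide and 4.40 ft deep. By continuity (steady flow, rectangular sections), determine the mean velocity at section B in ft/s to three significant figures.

Q = A₁V₁ = (38.99×6.12) × 3.24 = 773.1 ft³/s
A₂ = 60.51 × 4.40 = 266.2 ft²
V₂ = Q/A₂ = 773.1/266.2 = 2.904 ft/s

2.90 ft/s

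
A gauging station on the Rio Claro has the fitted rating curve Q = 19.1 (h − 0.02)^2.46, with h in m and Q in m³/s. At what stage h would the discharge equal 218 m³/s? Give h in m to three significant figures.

h − h₀ = (Q/C)^(1/b) = (218/19.1)^(1/2.46) = 2.691 m
h = 0.02 + 2.691 = 2.711 m

2.71 m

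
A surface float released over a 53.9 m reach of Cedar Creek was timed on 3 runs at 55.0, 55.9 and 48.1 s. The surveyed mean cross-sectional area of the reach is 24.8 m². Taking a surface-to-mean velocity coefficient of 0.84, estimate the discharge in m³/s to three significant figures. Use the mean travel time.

t̄ = (55.0 + 55.9 + 48.1) / 3 = 53 s
v_surface = L / t̄ = 53.9 / 53 = 1.017 m/s
v_mean = 0.84 × 1.017 = 0.8543 m/s
Q = A × v_mean = 24.8 × 0.8543 = 21.19 m³/s

21.2 m³/s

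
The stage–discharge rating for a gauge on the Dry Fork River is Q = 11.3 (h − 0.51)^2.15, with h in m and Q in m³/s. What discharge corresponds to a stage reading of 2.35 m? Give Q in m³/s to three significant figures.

Q = 11.3 × (2.35 − 0.51)^2.15 = 11.3 × 1.84^2.15 = 41.92 m³/s

41.9 m³/s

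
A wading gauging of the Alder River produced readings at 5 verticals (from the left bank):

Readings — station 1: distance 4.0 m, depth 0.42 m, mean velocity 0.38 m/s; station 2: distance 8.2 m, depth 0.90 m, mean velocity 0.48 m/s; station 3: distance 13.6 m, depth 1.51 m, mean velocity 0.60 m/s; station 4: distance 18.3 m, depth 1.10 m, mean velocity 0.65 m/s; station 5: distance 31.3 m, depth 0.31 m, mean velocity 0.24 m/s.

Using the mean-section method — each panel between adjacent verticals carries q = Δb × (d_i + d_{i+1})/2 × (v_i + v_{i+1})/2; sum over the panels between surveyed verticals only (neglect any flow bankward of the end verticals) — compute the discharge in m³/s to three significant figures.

12.6 m³/s

Panel 1-2: Δb = 4.2 m, d̄ = (0.42+0.90)/2 = 0.66, v̄ = (0.38+0.48)/2 = 0.43 → q = 4.2×0.66×0.43 = 1.192 m³/s
Panel 2-3: Δb = 5.4 m, d̄ = (0.90+1.51)/2 = 1.205, v̄ = (0.48+0.60)/2 = 0.54 → q = 5.4×1.205×0.54 = 3.514 m³/s
Panel 3-4: Δb = 4.7 m, d̄ = (1.51+1.10)/2 = 1.305, v̄ = (0.60+0.65)/2 = 0.625 → q = 4.7×1.305×0.625 = 3.833 m³/s
Panel 4-5: Δb = 13 m, d̄ = (1.10+0.31)/2 = 0.705, v̄ = (0.65+0.24)/2 = 0.445 → q = 13×0.705×0.445 = 4.078 m³/s
Q = Σ q = 12.62 m³/s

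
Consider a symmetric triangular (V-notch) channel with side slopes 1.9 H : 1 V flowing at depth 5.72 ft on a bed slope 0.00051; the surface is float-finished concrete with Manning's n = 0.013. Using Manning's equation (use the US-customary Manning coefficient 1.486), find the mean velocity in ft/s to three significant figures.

4.79 ft/s

A = z·y² = 1.9×5.72² = 62.16 ft²
P = 2y√(1+z²) = 2×5.72×√(1+1.9²) = 24.56 ft
R = A/P = 62.16/24.56 = 2.531 ft
Q = (1.486/n)·A·R^(2/3)·S^(1/2) = (1.486/0.013) × 62.16 × 2.531^(2/3) × 0.00051^(1/2) = 298.0 ft³/s
V = Q/A = 298.0/62.16 = 4.794 ft/s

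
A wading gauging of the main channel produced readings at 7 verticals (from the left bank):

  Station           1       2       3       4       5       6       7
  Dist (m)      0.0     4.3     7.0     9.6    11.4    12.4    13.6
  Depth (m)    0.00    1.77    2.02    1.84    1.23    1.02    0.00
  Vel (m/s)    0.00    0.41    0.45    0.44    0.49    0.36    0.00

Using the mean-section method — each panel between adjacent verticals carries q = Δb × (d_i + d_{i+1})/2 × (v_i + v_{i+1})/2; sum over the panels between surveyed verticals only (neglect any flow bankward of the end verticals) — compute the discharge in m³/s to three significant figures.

7.09 m³/s

Panel 1-2: Δb = 4.3 m, d̄ = (0.00+1.77)/2 = 0.885, v̄ = (0.00+0.41)/2 = 0.205 → q = 4.3×0.885×0.205 = 0.7801 m³/s
Panel 2-3: Δb = 2.7 m, d̄ = (1.77+2.02)/2 = 1.895, v̄ = (0.41+0.45)/2 = 0.43 → q = 2.7×1.895×0.43 = 2.200 m³/s
Panel 3-4: Δb = 2.6 m, d̄ = (2.02+1.84)/2 = 1.93, v̄ = (0.45+0.44)/2 = 0.445 → q = 2.6×1.93×0.445 = 2.233 m³/s
Panel 4-5: Δb = 1.8 m, d̄ = (1.84+1.23)/2 = 1.535, v̄ = (0.44+0.49)/2 = 0.465 → q = 1.8×1.535×0.465 = 1.285 m³/s
Panel 5-6: Δb = 1 m, d̄ = (1.23+1.02)/2 = 1.125, v̄ = (0.49+0.36)/2 = 0.425 → q = 1×1.125×0.425 = 0.4781 m³/s
Panel 6-7: Δb = 1.2 m, d̄ = (1.02+0.00)/2 = 0.51, v̄ = (0.36+0.00)/2 = 0.18 → q = 1.2×0.51×0.18 = 0.1102 m³/s
Q = Σ q = 7.086 m³/s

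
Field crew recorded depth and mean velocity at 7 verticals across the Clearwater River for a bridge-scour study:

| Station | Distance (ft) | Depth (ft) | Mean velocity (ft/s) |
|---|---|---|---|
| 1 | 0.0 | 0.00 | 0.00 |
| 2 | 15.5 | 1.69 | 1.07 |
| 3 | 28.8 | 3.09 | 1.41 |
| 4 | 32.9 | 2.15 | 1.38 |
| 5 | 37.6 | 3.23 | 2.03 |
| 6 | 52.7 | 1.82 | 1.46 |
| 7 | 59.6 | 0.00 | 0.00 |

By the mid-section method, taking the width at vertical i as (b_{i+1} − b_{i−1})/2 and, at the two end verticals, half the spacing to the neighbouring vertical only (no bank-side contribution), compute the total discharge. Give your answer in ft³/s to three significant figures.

171 ft³/s

w_2 = (28.8 − 0.0)/2 = 14.4 ft; q_2 = 1.07 × 1.69 × 14.4 = 26.04 ft³/s
w_3 = (32.9 − 15.5)/2 = 8.7 ft; q_3 = 1.41 × 3.09 × 8.7 = 37.91 ft³/s
w_4 = (37.6 − 28.8)/2 = 4.4 ft; q_4 = 1.38 × 2.15 × 4.4 = 13.05 ft³/s
w_5 = (52.7 − 32.9)/2 = 9.9 ft; q_5 = 2.03 × 3.23 × 9.9 = 64.91 ft³/s
w_6 = (59.6 − 37.6)/2 = 11 ft; q_6 = 1.46 × 1.82 × 11 = 29.23 ft³/s
Stations 1, 7 contribute zero (depth or velocity is 0).
Q = Σ qᵢ = 171.1 ft³/s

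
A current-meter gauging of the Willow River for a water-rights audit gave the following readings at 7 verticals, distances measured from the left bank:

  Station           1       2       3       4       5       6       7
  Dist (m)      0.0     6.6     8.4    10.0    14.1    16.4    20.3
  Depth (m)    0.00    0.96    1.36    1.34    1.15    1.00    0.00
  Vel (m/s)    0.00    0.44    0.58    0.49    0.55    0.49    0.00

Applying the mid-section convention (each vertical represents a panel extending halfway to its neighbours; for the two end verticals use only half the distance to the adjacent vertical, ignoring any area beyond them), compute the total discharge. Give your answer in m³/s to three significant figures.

w_2 = (8.4 − 0.0)/2 = 4.2 m; q_2 = 0.44 × 0.96 × 4.2 = 1.774 m³/s
w_3 = (10.0 − 6.6)/2 = 1.7 m; q_3 = 0.58 × 1.36 × 1.7 = 1.341 m³/s
w_4 = (14.1 − 8.4)/2 = 2.85 m; q_4 = 0.49 × 1.34 × 2.85 = 1.871 m³/s
w_5 = (16.4 − 10.0)/2 = 3.2 m; q_5 = 0.55 × 1.15 × 3.2 = 2.024 m³/s
w_6 = (20.3 − 14.1)/2 = 3.1 m; q_6 = 0.49 × 1.00 × 3.1 = 1.519 m³/s
Stations 1, 7 contribute zero (depth or velocity is 0).
Q = Σ qᵢ = 8.529 m³/s

8.53 m³/s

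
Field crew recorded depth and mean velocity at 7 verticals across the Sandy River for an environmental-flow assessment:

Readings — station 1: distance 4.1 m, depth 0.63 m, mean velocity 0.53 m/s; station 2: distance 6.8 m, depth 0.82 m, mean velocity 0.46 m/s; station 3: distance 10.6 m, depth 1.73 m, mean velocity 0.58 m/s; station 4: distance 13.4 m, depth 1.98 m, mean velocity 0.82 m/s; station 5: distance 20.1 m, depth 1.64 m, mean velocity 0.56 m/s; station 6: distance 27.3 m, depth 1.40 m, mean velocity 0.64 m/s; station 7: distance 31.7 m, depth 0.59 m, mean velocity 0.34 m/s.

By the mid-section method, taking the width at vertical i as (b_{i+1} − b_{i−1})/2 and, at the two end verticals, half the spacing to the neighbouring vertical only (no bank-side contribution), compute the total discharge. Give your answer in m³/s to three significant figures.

w_1 = (6.8 − 4.1)/2 = 1.35 m; q_1 = 0.53 × 0.63 × 1.35 = 0.4508 m³/s
w_2 = (10.6 − 4.1)/2 = 3.25 m; q_2 = 0.46 × 0.82 × 3.25 = 1.226 m³/s
w_3 = (13.4 − 6.8)/2 = 3.3 m; q_3 = 0.58 × 1.73 × 3.3 = 3.311 m³/s
w_4 = (20.1 − 10.6)/2 = 4.75 m; q_4 = 0.82 × 1.98 × 4.75 = 7.712 m³/s
w_5 = (27.3 − 13.4)/2 = 6.95 m; q_5 = 0.56 × 1.64 × 6.95 = 6.383 m³/s
w_6 = (31.7 − 20.1)/2 = 5.8 m; q_6 = 0.64 × 1.40 × 5.8 = 5.197 m³/s
w_7 = (31.7 − 27.3)/2 = 2.2 m; q_7 = 0.34 × 0.59 × 2.2 = 0.4413 m³/s
Q = Σ qᵢ = 24.72 m³/s

24.7 m³/s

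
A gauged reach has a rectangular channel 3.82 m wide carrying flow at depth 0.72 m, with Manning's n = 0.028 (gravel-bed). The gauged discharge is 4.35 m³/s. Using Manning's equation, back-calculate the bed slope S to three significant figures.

A = b·y = 3.82 × 0.72 = 2.750 m²
P = b + 2y = 3.82 + 2×0.72 = 5.260 m
R = A/P = 2.750/5.260 = 0.5229 m
S = (Q·n / (1·A·R^(2/3)))² = (4.35×0.028 / (1×2.750×0.6490))² = 0.004655

0.00466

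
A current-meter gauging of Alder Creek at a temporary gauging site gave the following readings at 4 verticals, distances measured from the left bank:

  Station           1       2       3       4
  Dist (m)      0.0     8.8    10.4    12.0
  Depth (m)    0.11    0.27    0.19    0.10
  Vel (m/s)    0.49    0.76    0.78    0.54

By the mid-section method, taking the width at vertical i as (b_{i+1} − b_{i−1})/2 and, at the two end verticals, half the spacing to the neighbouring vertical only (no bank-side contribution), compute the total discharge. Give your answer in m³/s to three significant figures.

1.58 m³/s

w_1 = (8.8 − 0.0)/2 = 4.4 m; q_1 = 0.49 × 0.11 × 4.4 = 0.2372 m³/s
w_2 = (10.4 − 0.0)/2 = 5.2 m; q_2 = 0.76 × 0.27 × 5.2 = 1.067 m³/s
w_3 = (12.0 − 8.8)/2 = 1.6 m; q_3 = 0.78 × 0.19 × 1.6 = 0.2371 m³/s
w_4 = (12.0 − 10.4)/2 = 0.8 m; q_4 = 0.54 × 0.10 × 0.8 = 0.04320 m³/s
Q = Σ qᵢ = 1.585 m³/s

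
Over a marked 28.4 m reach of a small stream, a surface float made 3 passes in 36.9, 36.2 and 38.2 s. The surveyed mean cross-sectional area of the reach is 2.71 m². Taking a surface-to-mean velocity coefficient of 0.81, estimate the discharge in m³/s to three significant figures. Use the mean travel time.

t̄ = (36.9 + 36.2 + 38.2) / 3 = 37.1 s
v_surface = L / t̄ = 28.4 / 37.1 = 0.7655 m/s
v_mean = 0.81 × 0.7655 = 0.6201 m/s
Q = A × v_mean = 2.71 × 0.6201 = 1.680 m³/s

1.68 m³/s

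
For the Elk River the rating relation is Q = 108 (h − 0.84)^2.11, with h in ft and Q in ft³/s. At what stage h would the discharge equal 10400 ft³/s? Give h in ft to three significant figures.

9.55 ft

h − h₀ = (Q/C)^(1/b) = (10400/108)^(1/2.11) = 8.712 ft
h = 0.84 + 8.712 = 9.552 ft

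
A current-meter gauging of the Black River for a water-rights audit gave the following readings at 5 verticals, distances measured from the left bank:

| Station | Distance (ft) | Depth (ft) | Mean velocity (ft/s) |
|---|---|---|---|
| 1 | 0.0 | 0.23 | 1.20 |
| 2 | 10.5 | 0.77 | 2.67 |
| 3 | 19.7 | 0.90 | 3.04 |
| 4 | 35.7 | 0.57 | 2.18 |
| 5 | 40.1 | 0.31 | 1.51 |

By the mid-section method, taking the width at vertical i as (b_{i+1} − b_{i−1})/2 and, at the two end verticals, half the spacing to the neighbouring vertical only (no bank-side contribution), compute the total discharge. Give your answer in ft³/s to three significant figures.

w_1 = (10.5 − 0.0)/2 = 5.25 ft; q_1 = 1.20 × 0.23 × 5.25 = 1.449 ft³/s
w_2 = (19.7 − 0.0)/2 = 9.85 ft; q_2 = 2.67 × 0.77 × 9.85 = 20.25 ft³/s
w_3 = (35.7 − 10.5)/2 = 12.6 ft; q_3 = 3.04 × 0.90 × 12.6 = 34.47 ft³/s
w_4 = (40.1 − 19.7)/2 = 10.2 ft; q_4 = 2.18 × 0.57 × 10.2 = 12.67 ft³/s
w_5 = (40.1 − 35.7)/2 = 2.2 ft; q_5 = 1.51 × 0.31 × 2.2 = 1.030 ft³/s
Q = Σ qᵢ = 69.88 ft³/s

69.9 ft³/s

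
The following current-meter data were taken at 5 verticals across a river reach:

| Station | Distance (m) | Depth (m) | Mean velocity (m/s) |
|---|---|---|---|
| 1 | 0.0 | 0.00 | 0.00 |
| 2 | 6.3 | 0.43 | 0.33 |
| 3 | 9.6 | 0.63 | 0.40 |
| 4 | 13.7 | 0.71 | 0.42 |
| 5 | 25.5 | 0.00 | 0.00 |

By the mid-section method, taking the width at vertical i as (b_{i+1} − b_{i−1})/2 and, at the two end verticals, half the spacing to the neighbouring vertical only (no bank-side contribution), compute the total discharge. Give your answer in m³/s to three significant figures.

w_2 = (9.6 − 0.0)/2 = 4.8 m; q_2 = 0.33 × 0.43 × 4.8 = 0.6811 m³/s
w_3 = (13.7 − 6.3)/2 = 3.7 m; q_3 = 0.40 × 0.63 × 3.7 = 0.9324 m³/s
w_4 = (25.5 − 9.6)/2 = 7.95 m; q_4 = 0.42 × 0.71 × 7.95 = 2.371 m³/s
Stations 1, 5 contribute zero (depth or velocity is 0).
Q = Σ qᵢ = 3.984 m³/s

3.98 m³/s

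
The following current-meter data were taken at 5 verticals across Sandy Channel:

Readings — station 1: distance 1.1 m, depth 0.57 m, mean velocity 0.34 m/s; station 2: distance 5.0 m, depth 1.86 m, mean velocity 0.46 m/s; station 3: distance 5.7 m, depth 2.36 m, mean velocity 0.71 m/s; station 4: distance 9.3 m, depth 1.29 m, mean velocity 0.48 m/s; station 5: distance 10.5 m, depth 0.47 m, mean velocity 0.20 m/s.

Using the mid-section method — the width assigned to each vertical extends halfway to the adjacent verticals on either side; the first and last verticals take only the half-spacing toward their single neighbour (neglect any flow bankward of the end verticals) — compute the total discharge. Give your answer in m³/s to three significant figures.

w_1 = (5.0 − 1.1)/2 = 1.95 m; q_1 = 0.34 × 0.57 × 1.95 = 0.3779 m³/s
w_2 = (5.7 − 1.1)/2 = 2.3 m; q_2 = 0.46 × 1.86 × 2.3 = 1.968 m³/s
w_3 = (9.3 − 5.0)/2 = 2.15 m; q_3 = 0.71 × 2.36 × 2.15 = 3.603 m³/s
w_4 = (10.5 − 5.7)/2 = 2.4 m; q_4 = 0.48 × 1.29 × 2.4 = 1.486 m³/s
w_5 = (10.5 − 9.3)/2 = 0.6 m; q_5 = 0.20 × 0.47 × 0.6 = 0.05640 m³/s
Q = Σ qᵢ = 7.491 m³/s

7.49 m³/s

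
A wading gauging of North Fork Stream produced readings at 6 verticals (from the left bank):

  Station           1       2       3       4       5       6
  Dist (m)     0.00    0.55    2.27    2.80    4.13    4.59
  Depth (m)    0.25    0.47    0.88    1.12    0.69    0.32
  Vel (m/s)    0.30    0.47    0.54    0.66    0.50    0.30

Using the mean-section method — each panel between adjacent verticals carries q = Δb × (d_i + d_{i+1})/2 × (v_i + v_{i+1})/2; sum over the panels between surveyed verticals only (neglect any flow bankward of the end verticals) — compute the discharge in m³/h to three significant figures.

6380 m³/h

Panel 1-2: Δb = 0.55 m, d̄ = (0.25+0.47)/2 = 0.36, v̄ = (0.30+0.47)/2 = 0.385 → q = 0.55×0.36×0.385 = 0.07623 m³/s
Panel 2-3: Δb = 1.72 m, d̄ = (0.47+0.88)/2 = 0.675, v̄ = (0.47+0.54)/2 = 0.505 → q = 1.72×0.675×0.505 = 0.5863 m³/s
Panel 3-4: Δb = 0.53 m, d̄ = (0.88+1.12)/2 = 1, v̄ = (0.54+0.66)/2 = 0.6 → q = 0.53×1×0.6 = 0.3180 m³/s
Panel 4-5: Δb = 1.33 m, d̄ = (1.12+0.69)/2 = 0.905, v̄ = (0.66+0.50)/2 = 0.58 → q = 1.33×0.905×0.58 = 0.6981 m³/s
Panel 5-6: Δb = 0.46 m, d̄ = (0.69+0.32)/2 = 0.505, v̄ = (0.50+0.30)/2 = 0.4 → q = 0.46×0.505×0.4 = 0.09292 m³/s
Q = Σ q = 1.772 m³/s
= 1.772 × 3600 = 6378 m³/h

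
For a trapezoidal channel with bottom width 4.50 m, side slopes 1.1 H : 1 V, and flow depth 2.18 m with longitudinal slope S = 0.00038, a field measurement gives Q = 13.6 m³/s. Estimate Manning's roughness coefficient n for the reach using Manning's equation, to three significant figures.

A = (b + z·y)·y = (4.50 + 1.1×2.18)×2.18 = 15.04 m²
P = b + 2y√(1+z²) = 4.50 + 2×2.18×√(1+1.1²) = 10.98 m
R = A/P = 15.04/10.98 = 1.369 m
n = (1/Q)·A·R^(2/3)·S^(1/2) = (1/13.6) × 15.04 × 1.233 × 0.01949 = 0.02658

0.0266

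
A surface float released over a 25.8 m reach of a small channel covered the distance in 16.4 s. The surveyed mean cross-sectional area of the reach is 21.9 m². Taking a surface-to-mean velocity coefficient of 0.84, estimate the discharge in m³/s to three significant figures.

v_surface = L / t̄ = 25.8 / 16.4 = 1.573 m/s
v_mean = 0.84 × 1.573 = 1.321 m/s
Q = A × v_mean = 21.9 × 1.321 = 28.94 m³/s

28.9 m³/s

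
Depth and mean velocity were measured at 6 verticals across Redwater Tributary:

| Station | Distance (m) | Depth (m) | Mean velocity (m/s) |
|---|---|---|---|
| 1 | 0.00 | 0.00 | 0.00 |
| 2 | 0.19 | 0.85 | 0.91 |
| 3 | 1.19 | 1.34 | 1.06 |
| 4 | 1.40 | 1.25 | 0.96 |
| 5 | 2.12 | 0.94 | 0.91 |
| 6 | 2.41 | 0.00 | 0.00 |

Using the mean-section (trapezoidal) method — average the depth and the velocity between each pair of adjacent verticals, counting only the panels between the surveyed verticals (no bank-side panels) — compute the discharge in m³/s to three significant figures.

Panel 1-2: Δb = 0.19 m, d̄ = (0.00+0.85)/2 = 0.425, v̄ = (0.00+0.91)/2 = 0.455 → q = 0.19×0.425×0.455 = 0.03674 m³/s
Panel 2-3: Δb = 1 m, d̄ = (0.85+1.34)/2 = 1.095, v̄ = (0.91+1.06)/2 = 0.985 → q = 1×1.095×0.985 = 1.079 m³/s
Panel 3-4: Δb = 0.21 m, d̄ = (1.34+1.25)/2 = 1.295, v̄ = (1.06+0.96)/2 = 1.01 → q = 0.21×1.295×1.01 = 0.2747 m³/s
Panel 4-5: Δb = 0.72 m, d̄ = (1.25+0.94)/2 = 1.095, v̄ = (0.96+0.91)/2 = 0.935 → q = 0.72×1.095×0.935 = 0.7372 m³/s
Panel 5-6: Δb = 0.29 m, d̄ = (0.94+0.00)/2 = 0.47, v̄ = (0.91+0.00)/2 = 0.455 → q = 0.29×0.47×0.455 = 0.06202 m³/s
Q = Σ q = 2.189 m³/s

2.19 m³/s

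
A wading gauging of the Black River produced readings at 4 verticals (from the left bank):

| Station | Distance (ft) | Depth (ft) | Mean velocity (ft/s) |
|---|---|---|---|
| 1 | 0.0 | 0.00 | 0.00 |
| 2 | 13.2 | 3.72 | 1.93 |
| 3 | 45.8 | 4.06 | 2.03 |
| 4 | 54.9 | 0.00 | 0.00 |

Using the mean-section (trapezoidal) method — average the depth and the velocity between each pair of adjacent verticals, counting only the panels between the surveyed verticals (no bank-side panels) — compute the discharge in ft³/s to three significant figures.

294 ft³/s

Panel 1-2: Δb = 13.2 ft, d̄ = (0.00+3.72)/2 = 1.86, v̄ = (0.00+1.93)/2 = 0.965 → q = 13.2×1.86×0.965 = 23.69 ft³/s
Panel 2-3: Δb = 32.6 ft, d̄ = (3.72+4.06)/2 = 3.89, v̄ = (1.93+2.03)/2 = 1.98 → q = 32.6×3.89×1.98 = 251.1 ft³/s
Panel 3-4: Δb = 9.1 ft, d̄ = (4.06+0.00)/2 = 2.03, v̄ = (2.03+0.00)/2 = 1.015 → q = 9.1×2.03×1.015 = 18.75 ft³/s
Q = Σ q = 293.5 ft³/s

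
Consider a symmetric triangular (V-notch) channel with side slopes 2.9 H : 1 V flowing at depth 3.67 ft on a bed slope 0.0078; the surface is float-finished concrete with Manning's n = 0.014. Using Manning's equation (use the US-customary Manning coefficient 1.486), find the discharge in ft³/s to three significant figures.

A = z·y² = 2.9×3.67² = 39.06 ft²
P = 2y√(1+z²) = 2×3.67×√(1+2.9²) = 22.52 ft
R = A/P = 39.06/22.52 = 1.735 ft
Q = (1.486/n)·A·R^(2/3)·S^(1/2) = (1.486/0.014) × 39.06 × 1.735^(2/3) × 0.0078^(1/2) = 528.6 ft³/s

529 ft³/s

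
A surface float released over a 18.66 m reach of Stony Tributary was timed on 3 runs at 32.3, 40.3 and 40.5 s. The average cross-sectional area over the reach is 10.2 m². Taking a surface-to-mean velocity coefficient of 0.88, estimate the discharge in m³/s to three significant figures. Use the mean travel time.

t̄ = (32.3 + 40.3 + 40.5) / 3 = 37.7 s
v_surface = L / t̄ = 18.66 / 37.7 = 0.4950 m/s
v_mean = 0.88 × 0.4950 = 0.4356 m/s
Q = A × v_mean = 10.2 × 0.4356 = 4.443 m³/s

4.44 m³/s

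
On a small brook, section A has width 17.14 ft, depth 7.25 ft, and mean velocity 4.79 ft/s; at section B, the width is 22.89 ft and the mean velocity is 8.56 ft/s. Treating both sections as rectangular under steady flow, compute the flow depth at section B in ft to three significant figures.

Q = A₁V₁ = (17.14×7.25) × 4.79 = 595.2 ft³/s
d₂ = Q/(b₂ V₂) = 595.2/(22.89×8.56) = 3.038 ft

3.04 ft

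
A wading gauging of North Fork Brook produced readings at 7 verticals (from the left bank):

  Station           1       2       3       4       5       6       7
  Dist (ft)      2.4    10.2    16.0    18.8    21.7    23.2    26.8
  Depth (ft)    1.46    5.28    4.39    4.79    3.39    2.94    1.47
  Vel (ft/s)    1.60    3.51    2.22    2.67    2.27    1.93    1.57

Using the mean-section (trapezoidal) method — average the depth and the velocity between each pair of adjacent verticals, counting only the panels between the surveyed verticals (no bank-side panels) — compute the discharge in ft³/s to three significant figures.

232 ft³/s

Panel 1-2: Δb = 7.8 ft, d̄ = (1.46+5.28)/2 = 3.37, v̄ = (1.60+3.51)/2 = 2.555 → q = 7.8×3.37×2.555 = 67.16 ft³/s
Panel 2-3: Δb = 5.8 ft, d̄ = (5.28+4.39)/2 = 4.835, v̄ = (3.51+2.22)/2 = 2.865 → q = 5.8×4.835×2.865 = 80.34 ft³/s
Panel 3-4: Δb = 2.8 ft, d̄ = (4.39+4.79)/2 = 4.59, v̄ = (2.22+2.67)/2 = 2.445 → q = 2.8×4.59×2.445 = 31.42 ft³/s
Panel 4-5: Δb = 2.9 ft, d̄ = (4.79+3.39)/2 = 4.09, v̄ = (2.67+2.27)/2 = 2.47 → q = 2.9×4.09×2.47 = 29.30 ft³/s
Panel 5-6: Δb = 1.5 ft, d̄ = (3.39+2.94)/2 = 3.165, v̄ = (2.27+1.93)/2 = 2.1 → q = 1.5×3.165×2.1 = 9.970 ft³/s
Panel 6-7: Δb = 3.6 ft, d̄ = (2.94+1.47)/2 = 2.205, v̄ = (1.93+1.57)/2 = 1.75 → q = 3.6×2.205×1.75 = 13.89 ft³/s
Q = Σ q = 232.1 ft³/s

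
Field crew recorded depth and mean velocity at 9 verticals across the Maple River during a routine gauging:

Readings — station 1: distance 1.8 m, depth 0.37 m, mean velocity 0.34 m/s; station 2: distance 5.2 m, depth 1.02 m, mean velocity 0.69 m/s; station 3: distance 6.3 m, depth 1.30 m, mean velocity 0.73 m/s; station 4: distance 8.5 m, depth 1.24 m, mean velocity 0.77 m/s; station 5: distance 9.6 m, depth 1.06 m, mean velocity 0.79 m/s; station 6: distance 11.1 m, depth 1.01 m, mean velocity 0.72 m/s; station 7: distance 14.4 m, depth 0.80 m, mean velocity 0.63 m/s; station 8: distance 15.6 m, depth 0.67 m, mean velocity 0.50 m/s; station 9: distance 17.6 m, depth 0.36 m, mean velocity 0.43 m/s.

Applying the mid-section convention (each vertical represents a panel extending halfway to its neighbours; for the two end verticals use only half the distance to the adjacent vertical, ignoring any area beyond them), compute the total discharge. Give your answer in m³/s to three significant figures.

9.60 m³/s

w_1 = (5.2 − 1.8)/2 = 1.7 m; q_1 = 0.34 × 0.37 × 1.7 = 0.2139 m³/s
w_2 = (6.3 − 1.8)/2 = 2.25 m; q_2 = 0.69 × 1.02 × 2.25 = 1.584 m³/s
w_3 = (8.5 − 5.2)/2 = 1.65 m; q_3 = 0.73 × 1.30 × 1.65 = 1.566 m³/s
w_4 = (9.6 − 6.3)/2 = 1.65 m; q_4 = 0.77 × 1.24 × 1.65 = 1.575 m³/s
w_5 = (11.1 − 8.5)/2 = 1.3 m; q_5 = 0.79 × 1.06 × 1.3 = 1.089 m³/s
w_6 = (14.4 − 9.6)/2 = 2.4 m; q_6 = 0.72 × 1.01 × 2.4 = 1.745 m³/s
w_7 = (15.6 − 11.1)/2 = 2.25 m; q_7 = 0.63 × 0.80 × 2.25 = 1.134 m³/s
w_8 = (17.6 − 14.4)/2 = 1.6 m; q_8 = 0.50 × 0.67 × 1.6 = 0.5360 m³/s
w_9 = (17.6 − 15.6)/2 = 1 m; q_9 = 0.43 × 0.36 × 1 = 0.1548 m³/s
Q = Σ qᵢ = 9.597 m³/s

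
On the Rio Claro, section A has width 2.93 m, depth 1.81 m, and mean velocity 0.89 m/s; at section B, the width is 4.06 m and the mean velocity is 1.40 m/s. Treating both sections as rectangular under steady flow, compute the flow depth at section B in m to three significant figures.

0.830 m

Q = A₁V₁ = (2.93×1.81) × 0.89 = 4.720 m³/s
d₂ = Q/(b₂ V₂) = 4.720/(4.06×1.40) = 0.8304 m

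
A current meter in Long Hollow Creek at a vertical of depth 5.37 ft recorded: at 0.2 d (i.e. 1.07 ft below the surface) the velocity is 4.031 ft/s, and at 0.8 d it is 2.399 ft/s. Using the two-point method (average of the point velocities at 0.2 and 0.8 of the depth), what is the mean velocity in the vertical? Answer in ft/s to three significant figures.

3.22 ft/s

v̄ = (4.031 + 2.399) / 2 = 3.215 ft/s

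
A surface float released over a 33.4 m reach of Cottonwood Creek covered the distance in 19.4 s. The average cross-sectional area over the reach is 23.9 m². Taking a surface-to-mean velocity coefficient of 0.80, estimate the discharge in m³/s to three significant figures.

32.9 m³/s

v_surface = L / t̄ = 33.4 / 19.4 = 1.722 m/s
v_mean = 0.80 × 1.722 = 1.377 m/s
Q = A × v_mean = 23.9 × 1.377 = 32.92 m³/s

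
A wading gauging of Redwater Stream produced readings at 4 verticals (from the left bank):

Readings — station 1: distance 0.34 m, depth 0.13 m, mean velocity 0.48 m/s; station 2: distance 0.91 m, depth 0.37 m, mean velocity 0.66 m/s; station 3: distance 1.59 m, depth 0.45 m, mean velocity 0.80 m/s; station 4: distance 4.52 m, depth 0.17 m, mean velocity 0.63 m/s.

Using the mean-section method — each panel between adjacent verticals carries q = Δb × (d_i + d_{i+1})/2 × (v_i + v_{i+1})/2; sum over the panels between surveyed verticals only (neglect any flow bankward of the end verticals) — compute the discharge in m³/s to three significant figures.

0.934 m³/s

Panel 1-2: Δb = 0.57 m, d̄ = (0.13+0.37)/2 = 0.25, v̄ = (0.48+0.66)/2 = 0.57 → q = 0.57×0.25×0.57 = 0.08123 m³/s
Panel 2-3: Δb = 0.68 m, d̄ = (0.37+0.45)/2 = 0.41, v̄ = (0.66+0.80)/2 = 0.73 → q = 0.68×0.41×0.73 = 0.2035 m³/s
Panel 3-4: Δb = 2.93 m, d̄ = (0.45+0.17)/2 = 0.31, v̄ = (0.80+0.63)/2 = 0.715 → q = 2.93×0.31×0.715 = 0.6494 m³/s
Q = Σ q = 0.9342 m³/s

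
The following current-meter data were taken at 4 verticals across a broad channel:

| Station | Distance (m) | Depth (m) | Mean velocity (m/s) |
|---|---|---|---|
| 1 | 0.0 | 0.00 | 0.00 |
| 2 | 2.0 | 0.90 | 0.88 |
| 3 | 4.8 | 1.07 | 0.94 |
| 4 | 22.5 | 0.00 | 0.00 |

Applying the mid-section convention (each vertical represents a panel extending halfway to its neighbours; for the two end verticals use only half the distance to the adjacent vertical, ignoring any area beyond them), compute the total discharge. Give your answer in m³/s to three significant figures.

w_2 = (4.8 − 0.0)/2 = 2.4 m; q_2 = 0.88 × 0.90 × 2.4 = 1.901 m³/s
w_3 = (22.5 − 2.0)/2 = 10.25 m; q_3 = 0.94 × 1.07 × 10.25 = 10.31 m³/s
Stations 1, 4 contribute zero (depth or velocity is 0).
Q = Σ qᵢ = 12.21 m³/s

12.2 m³/s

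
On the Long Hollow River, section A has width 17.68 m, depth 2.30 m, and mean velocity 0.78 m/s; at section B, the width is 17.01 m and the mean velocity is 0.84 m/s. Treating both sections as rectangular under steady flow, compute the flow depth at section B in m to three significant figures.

2.22 m

Q = A₁V₁ = (17.68×2.30) × 0.78 = 31.72 m³/s
d₂ = Q/(b₂ V₂) = 31.72/(17.01×0.84) = 2.220 m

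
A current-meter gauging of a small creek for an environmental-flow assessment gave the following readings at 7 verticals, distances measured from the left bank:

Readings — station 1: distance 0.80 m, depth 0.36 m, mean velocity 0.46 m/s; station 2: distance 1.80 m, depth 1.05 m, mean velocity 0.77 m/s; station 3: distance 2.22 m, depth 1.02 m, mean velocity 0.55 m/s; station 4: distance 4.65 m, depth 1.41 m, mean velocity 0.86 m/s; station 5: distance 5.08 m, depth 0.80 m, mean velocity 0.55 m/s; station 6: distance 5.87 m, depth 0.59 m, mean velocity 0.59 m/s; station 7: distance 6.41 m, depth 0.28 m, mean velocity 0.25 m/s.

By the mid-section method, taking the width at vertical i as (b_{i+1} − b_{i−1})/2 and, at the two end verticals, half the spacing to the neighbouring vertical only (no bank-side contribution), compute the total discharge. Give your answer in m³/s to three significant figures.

3.71 m³/s

w_1 = (1.80 − 0.80)/2 = 0.5 m; q_1 = 0.46 × 0.36 × 0.5 = 0.08280 m³/s
w_2 = (2.22 − 0.80)/2 = 0.71 m; q_2 = 0.77 × 1.05 × 0.71 = 0.5740 m³/s
w_3 = (4.65 − 1.80)/2 = 1.425 m; q_3 = 0.55 × 1.02 × 1.425 = 0.7994 m³/s
w_4 = (5.08 − 2.22)/2 = 1.43 m; q_4 = 0.86 × 1.41 × 1.43 = 1.734 m³/s
w_5 = (5.87 − 4.65)/2 = 0.61 m; q_5 = 0.55 × 0.80 × 0.61 = 0.2684 m³/s
w_6 = (6.41 − 5.08)/2 = 0.665 m; q_6 = 0.59 × 0.59 × 0.665 = 0.2315 m³/s
w_7 = (6.41 − 5.87)/2 = 0.27 m; q_7 = 0.25 × 0.28 × 0.27 = 0.01890 m³/s
Q = Σ qᵢ = 3.709 m³/s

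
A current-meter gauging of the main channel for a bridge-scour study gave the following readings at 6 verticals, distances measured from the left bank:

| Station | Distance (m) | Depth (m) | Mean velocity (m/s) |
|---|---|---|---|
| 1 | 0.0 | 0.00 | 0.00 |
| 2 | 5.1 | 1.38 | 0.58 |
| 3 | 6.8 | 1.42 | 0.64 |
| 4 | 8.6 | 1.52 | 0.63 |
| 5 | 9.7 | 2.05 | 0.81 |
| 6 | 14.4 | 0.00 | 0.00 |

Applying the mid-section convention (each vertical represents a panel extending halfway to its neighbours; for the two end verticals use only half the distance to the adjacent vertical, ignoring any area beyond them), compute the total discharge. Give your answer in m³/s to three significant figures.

w_2 = (6.8 − 0.0)/2 = 3.4 m; q_2 = 0.58 × 1.38 × 3.4 = 2.721 m³/s
w_3 = (8.6 − 5.1)/2 = 1.75 m; q_3 = 0.64 × 1.42 × 1.75 = 1.590 m³/s
w_4 = (9.7 − 6.8)/2 = 1.45 m; q_4 = 0.63 × 1.52 × 1.45 = 1.389 m³/s
w_5 = (14.4 − 8.6)/2 = 2.9 m; q_5 = 0.81 × 2.05 × 2.9 = 4.815 m³/s
Stations 1, 6 contribute zero (depth or velocity is 0).
Q = Σ qᵢ = 10.52 m³/s

10.5 m³/s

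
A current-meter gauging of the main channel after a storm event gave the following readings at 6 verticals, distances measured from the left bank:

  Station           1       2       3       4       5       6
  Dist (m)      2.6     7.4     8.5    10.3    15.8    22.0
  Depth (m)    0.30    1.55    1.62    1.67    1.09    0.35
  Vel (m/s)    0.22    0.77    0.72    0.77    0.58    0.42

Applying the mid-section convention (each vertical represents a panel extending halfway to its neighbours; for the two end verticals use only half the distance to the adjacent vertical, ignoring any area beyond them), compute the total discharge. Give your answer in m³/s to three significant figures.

14.2 m³/s

w_1 = (7.4 − 2.6)/2 = 2.4 m; q_1 = 0.22 × 0.30 × 2.4 = 0.1584 m³/s
w_2 = (8.5 − 2.6)/2 = 2.95 m; q_2 = 0.77 × 1.55 × 2.95 = 3.521 m³/s
w_3 = (10.3 − 7.4)/2 = 1.45 m; q_3 = 0.72 × 1.62 × 1.45 = 1.691 m³/s
w_4 = (15.8 − 8.5)/2 = 3.65 m; q_4 = 0.77 × 1.67 × 3.65 = 4.694 m³/s
w_5 = (22.0 − 10.3)/2 = 5.85 m; q_5 = 0.58 × 1.09 × 5.85 = 3.698 m³/s
w_6 = (22.0 − 15.8)/2 = 3.1 m; q_6 = 0.42 × 0.35 × 3.1 = 0.4557 m³/s
Q = Σ qᵢ = 14.22 m³/s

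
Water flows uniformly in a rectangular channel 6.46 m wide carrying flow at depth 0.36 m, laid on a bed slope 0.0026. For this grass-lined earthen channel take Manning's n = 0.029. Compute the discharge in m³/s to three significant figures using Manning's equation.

1.93 m³/s

A = b·y = 6.46 × 0.36 = 2.326 m²
P = b + 2y = 6.46 + 2×0.36 = 7.180 m
R = A/P = 2.326/7.180 = 0.3239 m
Q = (1/n)·A·R^(2/3)·S^(1/2) = (1/0.029) × 2.326 × 0.3239^(2/3) × 0.0026^(1/2) = 1.929 m³/s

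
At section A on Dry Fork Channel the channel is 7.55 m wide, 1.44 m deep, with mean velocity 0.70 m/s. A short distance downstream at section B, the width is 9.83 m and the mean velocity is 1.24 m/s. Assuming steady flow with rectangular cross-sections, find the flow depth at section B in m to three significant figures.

Q = A₁V₁ = (7.55×1.44) × 0.70 = 7.610 m³/s
d₂ = Q/(b₂ V₂) = 7.610/(9.83×1.24) = 0.6244 m

0.624 m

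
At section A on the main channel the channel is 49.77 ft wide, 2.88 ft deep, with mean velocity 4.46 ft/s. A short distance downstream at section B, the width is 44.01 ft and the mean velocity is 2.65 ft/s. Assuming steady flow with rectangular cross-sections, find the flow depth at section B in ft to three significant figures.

5.48 ft

Q = A₁V₁ = (49.77×2.88) × 4.46 = 639.3 ft³/s
d₂ = Q/(b₂ V₂) = 639.3/(44.01×2.65) = 5.481 ft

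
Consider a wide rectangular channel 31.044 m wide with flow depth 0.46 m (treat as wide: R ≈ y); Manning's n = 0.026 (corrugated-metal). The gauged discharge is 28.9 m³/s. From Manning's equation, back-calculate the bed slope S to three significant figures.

0.00780

A = b·y = 31.044 × 0.46 = 14.28 m²
Wide channel: R ≈ y = 0.46 m
S = (Q·n / (1·A·R^(2/3)))² = (28.9×0.026 / (1×14.28×0.5959))² = 0.007797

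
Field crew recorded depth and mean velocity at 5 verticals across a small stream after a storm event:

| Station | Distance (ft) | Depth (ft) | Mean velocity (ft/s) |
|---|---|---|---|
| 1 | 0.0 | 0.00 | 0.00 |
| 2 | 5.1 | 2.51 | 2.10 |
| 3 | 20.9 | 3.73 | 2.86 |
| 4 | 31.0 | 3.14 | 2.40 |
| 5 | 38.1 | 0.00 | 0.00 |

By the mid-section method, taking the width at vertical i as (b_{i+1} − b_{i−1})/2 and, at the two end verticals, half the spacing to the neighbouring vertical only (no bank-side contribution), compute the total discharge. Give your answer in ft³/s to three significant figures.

258 ft³/s

w_2 = (20.9 − 0.0)/2 = 10.45 ft; q_2 = 2.10 × 2.51 × 10.45 = 55.08 ft³/s
w_3 = (31.0 − 5.1)/2 = 12.95 ft; q_3 = 2.86 × 3.73 × 12.95 = 138.1 ft³/s
w_4 = (38.1 − 20.9)/2 = 8.6 ft; q_4 = 2.40 × 3.14 × 8.6 = 64.81 ft³/s
Stations 1, 5 contribute zero (depth or velocity is 0).
Q = Σ qᵢ = 258.0 ft³/s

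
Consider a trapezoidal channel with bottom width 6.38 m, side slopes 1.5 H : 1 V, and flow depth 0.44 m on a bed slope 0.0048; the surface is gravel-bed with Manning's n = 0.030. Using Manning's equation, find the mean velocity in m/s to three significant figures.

1.23 m/s

A = (b + z·y)·y = (6.38 + 1.5×0.44)×0.44 = 3.098 m²
P = b + 2y√(1+z²) = 6.38 + 2×0.44×√(1+1.5²) = 7.966 m
R = A/P = 3.098/7.966 = 0.3888 m
Q = (1/n)·A·R^(2/3)·S^(1/2) = (1/0.030) × 3.098 × 0.3888^(2/3) × 0.0048^(1/2) = 3.811 m³/s
V = Q/A = 3.811/3.098 = 1.230 m/s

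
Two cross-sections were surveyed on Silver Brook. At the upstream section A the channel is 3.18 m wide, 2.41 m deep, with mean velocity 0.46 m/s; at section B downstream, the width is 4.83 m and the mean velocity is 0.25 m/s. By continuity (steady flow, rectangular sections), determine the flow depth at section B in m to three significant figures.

2.92 m

Q = A₁V₁ = (3.18×2.41) × 0.46 = 3.525 m³/s
d₂ = Q/(b₂ V₂) = 3.525/(4.83×0.25) = 2.920 m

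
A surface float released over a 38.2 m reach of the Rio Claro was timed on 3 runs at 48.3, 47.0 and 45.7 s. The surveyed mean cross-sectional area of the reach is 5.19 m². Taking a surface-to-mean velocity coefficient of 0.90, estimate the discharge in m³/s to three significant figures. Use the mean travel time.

t̄ = (48.3 + 47.0 + 45.7) / 3 = 47 s
v_surface = L / t̄ = 38.2 / 47 = 0.8128 m/s
v_mean = 0.90 × 0.8128 = 0.7315 m/s
Q = A × v_mean = 5.19 × 0.7315 = 3.796 m³/s

3.80 m³/s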